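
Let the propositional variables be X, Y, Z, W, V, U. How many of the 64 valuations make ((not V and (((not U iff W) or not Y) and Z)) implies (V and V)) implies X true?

38

Initial set: {(((not V and (((not U iff W) or not Y) and Z)) implies (V and V)) implies X)}.
(((not V and (((not U iff W) or not Y) and Z)) implies (V and V)) implies X): β-rule — branch into not ((not V and (((not U iff W) or not Y) and Z)) implies (V and V))  //  X.
  branch 1 (add not ((not V and (((not U iff W) or not Y) and Z)) implies (V and V))):
    not ((not V and (((not U iff W) or not Y) and Z)) implies (V and V)): α-rule — add (not V and (((not U iff W) or not Y) and Z)), not (V and V).
    (not V and (((not U iff W) or not Y) and Z)): α-rule — add not V, (((not U iff W) or not Y) and Z).
    (((not U iff W) or not Y) and Z): α-rule — add ((not U iff W) or not Y), Z.
    not (V and V): β-rule — branch into not V  //  not V.
      branch 1.1 (add not V):
        ((not U iff W) or not Y): β-rule — branch into (not U iff W)  //  not Y.
          branch 1.1.1 (add (not U iff W)):
            (not U iff W): β-rule — branch into not U, W  //  not not U, not W.
              branch 1.1.1.1 (add not U, W):
                ○ open, literals {U=0, V=0, W=1, Z=1}.
              branch 1.1.1.2 (add not not U, not W):
                ○ open, literals {U=1, V=0, W=0, Z=1}.
          branch 1.1.2 (add not Y):
            ○ open, literals {V=0, Y=0, Z=1}.
      branch 1.2 (add not V):
        ((not U iff W) or not Y): β-rule — branch into (not U iff W)  //  not Y.
          branch 1.2.1 (add (not U iff W)):
            (not U iff W): β-rule — branch into not U, W  //  not not U, not W.
              branch 1.2.1.1 (add not U, W):
                ○ open, literals {U=0, V=0, W=1, Z=1}.
              branch 1.2.1.2 (add not not U, not W):
                ○ open, literals {U=1, V=0, W=0, Z=1}.
          branch 1.2.2 (add not Y):
            ○ open, literals {V=0, Y=0, Z=1}.
  branch 2 (add X):
    ○ open, literals {X=1}.
0 branches closed, 7 open.
Each open branch fixes some atoms; the unmentioned ones are free. Counting distinct full assignments: branch {U=0, V=0, W=1, Z=1} (X, Y) contributes 4 new; branch {U=1, V=0, W=0, Z=1} (X, Y) contributes 4 new; branch {V=0, Y=0, Z=1} (X, W, U) contributes 4 new; branch {U=0, V=0, W=1, Z=1} (X, Y) contributes 0 new; branch {U=1, V=0, W=0, Z=1} (X, Y) contributes 0 new; branch {V=0, Y=0, Z=1} (X, W, U) contributes 0 new; branch {X=1} (Y, Z, W, V, U) contributes 26 new. Total: 38.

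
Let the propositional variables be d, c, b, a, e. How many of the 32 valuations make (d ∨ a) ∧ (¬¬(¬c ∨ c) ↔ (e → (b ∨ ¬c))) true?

21

Initial set: {((d ∨ a) ∧ (¬¬(¬c ∨ c) ↔ (e → (b ∨ ¬c))))}.
((d ∨ a) ∧ (¬¬(¬c ∨ c) ↔ (e → (b ∨ ¬c)))): α-rule — add (d ∨ a), (¬¬(¬c ∨ c) ↔ (e → (b ∨ ¬c))).
(d ∨ a): β-rule — branch into d  //  a.
  branch 1 (add d):
    (¬¬(¬c ∨ c) ↔ (e → (b ∨ ¬c))): β-rule — branch into ¬¬(¬c ∨ c), (e → (b ∨ ¬c))  //  ¬¬¬(¬c ∨ c), ¬(e → (b ∨ ¬c)).
      branch 1.1 (add ¬¬(¬c ∨ c), (e → (b ∨ ¬c))):
        ¬¬(¬c ∨ c): drop double negation, giving (¬c ∨ c).
        (e → (b ∨ ¬c)): β-rule — branch into ¬e  //  (b ∨ ¬c).
          branch 1.1.1 (add ¬e):
            (¬c ∨ c): β-rule — branch into ¬c  //  c.
              branch 1.1.1.1 (add ¬c):
                ○ open, literals {c=F, d=T, e=F}.
              branch 1.1.1.2 (add c):
                ○ open, literals {c=T, d=T, e=F}.
          branch 1.1.2 (add (b ∨ ¬c)):
            (¬c ∨ c): β-rule — branch into ¬c  //  c.
              branch 1.1.2.1 (add ¬c):
                (b ∨ ¬c): β-rule — branch into b  //  ¬c.
                  branch 1.1.2.1.1 (add b):
                    ○ open, literals {b=T, c=F, d=T}.
                  branch 1.1.2.1.2 (add ¬c):
                    ○ open, literals {c=F, d=T}.
              branch 1.1.2.2 (add c):
                (b ∨ ¬c): β-rule — branch into b  //  ¬c.
                  branch 1.1.2.2.1 (add b):
                    ○ open, literals {b=T, c=T, d=T}.
                  branch 1.1.2.2.2 (add ¬c):
                    × closes — contains both c and ¬c.
      branch 1.2 (add ¬¬¬(¬c ∨ c), ¬(e → (b ∨ ¬c))):
        ¬¬¬(¬c ∨ c): drop double negation, giving ¬(¬c ∨ c).
        ¬(e → (b ∨ ¬c)): α-rule — add e, ¬(b ∨ ¬c).
        ¬(¬c ∨ c): α-rule — add ¬¬c, ¬c.
        × closes — contains both c and ¬c.
  branch 2 (add a):
    (¬¬(¬c ∨ c) ↔ (e → (b ∨ ¬c))): β-rule — branch into ¬¬(¬c ∨ c), (e → (b ∨ ¬c))  //  ¬¬¬(¬c ∨ c), ¬(e → (b ∨ ¬c)).
      branch 2.1 (add ¬¬(¬c ∨ c), (e → (b ∨ ¬c))):
        ¬¬(¬c ∨ c): drop double negation, giving (¬c ∨ c).
        (e → (b ∨ ¬c)): β-rule — branch into ¬e  //  (b ∨ ¬c).
          branch 2.1.1 (add ¬e):
            (¬c ∨ c): β-rule — branch into ¬c  //  c.
              branch 2.1.1.1 (add ¬c):
                ○ open, literals {a=T, c=F, e=F}.
              branch 2.1.1.2 (add c):
                ○ open, literals {a=T, c=T, e=F}.
          branch 2.1.2 (add (b ∨ ¬c)):
            (¬c ∨ c): β-rule — branch into ¬c  //  c.
              branch 2.1.2.1 (add ¬c):
                (b ∨ ¬c): β-rule — branch into b  //  ¬c.
                  branch 2.1.2.1.1 (add b):
                    ○ open, literals {a=T, b=T, c=F}.
                  branch 2.1.2.1.2 (add ¬c):
                    ○ open, literals {a=T, c=F}.
              branch 2.1.2.2 (add c):
                (b ∨ ¬c): β-rule — branch into b  //  ¬c.
                  branch 2.1.2.2.1 (add b):
                    ○ open, literals {a=T, b=T, c=T}.
                  branch 2.1.2.2.2 (add ¬c):
                    × closes — contains both c and ¬c.
      branch 2.2 (add ¬¬¬(¬c ∨ c), ¬(e → (b ∨ ¬c))):
        ¬¬¬(¬c ∨ c): drop double negation, giving ¬(¬c ∨ c).
        ¬(e → (b ∨ ¬c)): α-rule — add e, ¬(b ∨ ¬c).
        ¬(¬c ∨ c): α-rule — add ¬¬c, ¬c.
        × closes — contains both c and ¬c.
4 branches closed, 10 open.
Each open branch fixes some atoms; the unmentioned ones are free. Counting distinct full assignments: branch {c=F, d=T, e=F} (b, a) contributes 4 new; branch {c=T, d=T, e=F} (b, a) contributes 4 new; branch {b=T, c=F, d=T} (a, e) contributes 2 new; branch {c=F, d=T} (b, a, e) contributes 2 new; branch {b=T, c=T, d=T} (a, e) contributes 2 new; branch {a=T, c=F, e=F} (d, b) contributes 2 new; branch {a=T, c=T, e=F} (d, b) contributes 2 new; branch {a=T, b=T, c=F} (d, e) contributes 1 new; branch {a=T, c=F} (d, b, e) contributes 1 new; branch {a=T, b=T, c=T} (d, e) contributes 1 new. Total: 21.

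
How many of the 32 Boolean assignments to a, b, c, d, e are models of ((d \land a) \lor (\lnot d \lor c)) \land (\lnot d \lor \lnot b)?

Initial set: {T (((d \land a) \lor (\lnot d \lor c)) \land (\lnot d \lor \lnot b))}.
T (((d \land a) \lor (\lnot d \lor c)) \land (\lnot d \lor \lnot b)): α-rule — add T ((d \land a) \lor (\lnot d \lor c)), T (\lnot d \lor \lnot b).
T ((d \land a) \lor (\lnot d \lor c)): β-rule — branch into T (d \land a)  //  T (\lnot d \lor c).
  branch 1 (add T (d \land a)):
    T (d \land a): α-rule — add T d, T a.
    T (\lnot d \lor \lnot b): β-rule — branch into T \lnot d  //  T \lnot b.
      branch 1.1 (add T \lnot d):
        × closes — contains both d and \lnot d.
      branch 1.2 (add T \lnot b):
        ○ open, literals {a=true, b=false, d=true}.
  branch 2 (add T (\lnot d \lor c)):
    T (\lnot d \lor \lnot b): β-rule — branch into T \lnot d  //  T \lnot b.
      branch 2.1 (add T \lnot d):
        T (\lnot d \lor c): β-rule — branch into T \lnot d  //  T c.
          branch 2.1.1 (add T \lnot d):
            ○ open, literals {d=false}.
          branch 2.1.2 (add T c):
            ○ open, literals {c=true, d=false}.
      branch 2.2 (add T \lnot b):
        T (\lnot d \lor c): β-rule — branch into T \lnot d  //  T c.
          branch 2.2.1 (add T \lnot d):
            ○ open, literals {b=false, d=false}.
          branch 2.2.2 (add T c):
            ○ open, literals {b=false, c=true}.
1 branch closed, 5 open.
Each open branch fixes some atoms; the unmentioned ones are free. Counting distinct full assignments: branch {a=true, b=false, d=true} (c, e) contributes 4 new; branch {d=false} (a, b, c, e) contributes 16 new; branch {c=true, d=false} (a, b, e) contributes 0 new; branch {b=false, d=false} (a, c, e) contributes 0 new; branch {b=false, c=true} (a, d, e) contributes 2 new. Total: 22.

22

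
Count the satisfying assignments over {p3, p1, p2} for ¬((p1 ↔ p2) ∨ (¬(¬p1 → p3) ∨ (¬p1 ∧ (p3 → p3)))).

Initial set: {¬((p1 ↔ p2) ∨ (¬(¬p1 → p3) ∨ (¬p1 ∧ (p3 → p3))))}.
¬((p1 ↔ p2) ∨ (¬(¬p1 → p3) ∨ (¬p1 ∧ (p3 → p3)))): α-rule — add ¬(p1 ↔ p2), ¬(¬(¬p1 → p3) ∨ (¬p1 ∧ (p3 → p3))).
¬(¬(¬p1 → p3) ∨ (¬p1 ∧ (p3 → p3))): α-rule — add ¬¬(¬p1 → p3), ¬(¬p1 ∧ (p3 → p3)).
¬(p1 ↔ p2): β-rule — branch into p1, ¬p2  //  ¬p1, p2.
  branch 1 (add p1, ¬p2):
    ¬¬(¬p1 → p3): β-rule — branch into ¬¬p1  //  p3.
      branch 1.1 (add ¬¬p1):
        ¬(¬p1 ∧ (p3 → p3)): β-rule — branch into ¬¬p1  //  ¬(p3 → p3).
          branch 1.1.1 (add ¬¬p1):
            ○ open, literals {p1=T, p2=F}.
          branch 1.1.2 (add ¬(p3 → p3)):
            ¬(p3 → p3): α-rule — add p3, ¬p3.
            × closes — contains both p3 and ¬p3.
      branch 1.2 (add p3):
        ¬(¬p1 ∧ (p3 → p3)): β-rule — branch into ¬¬p1  //  ¬(p3 → p3).
          branch 1.2.1 (add ¬¬p1):
            ○ open, literals {p1=T, p2=F, p3=T}.
          branch 1.2.2 (add ¬(p3 → p3)):
            ¬(p3 → p3): α-rule — add p3, ¬p3.
            × closes — contains both p3 and ¬p3.
  branch 2 (add ¬p1, p2):
    ¬¬(¬p1 → p3): β-rule — branch into ¬¬p1  //  p3.
      branch 2.1 (add ¬¬p1):
        × closes — contains both p1 and ¬p1.
      branch 2.2 (add p3):
        ¬(¬p1 ∧ (p3 → p3)): β-rule — branch into ¬¬p1  //  ¬(p3 → p3).
          branch 2.2.1 (add ¬¬p1):
            × closes — contains both p1 and ¬p1.
          branch 2.2.2 (add ¬(p3 → p3)):
            ¬(p3 → p3): α-rule — add p3, ¬p3.
            × closes — contains both p3 and ¬p3.
5 branches closed, 2 open.
Each open branch fixes some atoms; the unmentioned ones are free. Counting distinct full assignments: branch {p1=T, p2=F} (p3) contributes 2 new; branch {p1=T, p2=F, p3=T} (none free) contributes 0 new. Total: 2.

2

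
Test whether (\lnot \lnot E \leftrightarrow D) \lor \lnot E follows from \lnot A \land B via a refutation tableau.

Initial set: {(\lnot A \land B); \lnot ((\lnot \lnot E \leftrightarrow D) \lor \lnot E)}.
(\lnot A \land B): α-rule — add \lnot A, B.
\lnot ((\lnot \lnot E \leftrightarrow D) \lor \lnot E): α-rule — add \lnot (\lnot \lnot E \leftrightarrow D), \lnot \lnot E.
\lnot (\lnot \lnot E \leftrightarrow D): β-rule — branch into \lnot \lnot E, \lnot D  //  \lnot \lnot \lnot E, D.
  branch 1 (add \lnot \lnot E, \lnot D):
    \lnot \lnot E: drop double negation, giving E.
    ○ open, literals {A=0, B=1, D=0, E=1}.
  branch 2 (add \lnot \lnot \lnot E, D):
    \lnot \lnot \lnot E: drop double negation, giving \lnot E.
    × closes — contains both E and \lnot E.
1 branch closed, 1 open.
An open branch gives a countermodel: A=0, B=1, D=0, E=1 (unmentioned atoms arbitrary); the premises hold there but the conclusion fails.

No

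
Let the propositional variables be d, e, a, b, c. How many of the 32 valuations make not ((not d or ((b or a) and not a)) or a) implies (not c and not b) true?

Initial set: {(not ((not d or ((b or a) and not a)) or a) implies (not c and not b))}.
(not ((not d or ((b or a) and not a)) or a) implies (not c and not b)): β-rule — branch into not not ((not d or ((b or a) and not a)) or a)  //  (not c and not b).
  branch 1 (add not not ((not d or ((b or a) and not a)) or a)):
    not not ((not d or ((b or a) and not a)) or a): β-rule — branch into (not d or ((b or a) and not a))  //  a.
      branch 1.1 (add (not d or ((b or a) and not a))):
        (not d or ((b or a) and not a)): β-rule — branch into not d  //  ((b or a) and not a).
          branch 1.1.1 (add not d):
            ○ open, literals {d=0}.
          branch 1.1.2 (add ((b or a) and not a)):
            ((b or a) and not a): α-rule — add (b or a), not a.
            (b or a): β-rule — branch into b  //  a.
              branch 1.1.2.1 (add b):
                ○ open, literals {a=0, b=1}.
              branch 1.1.2.2 (add a):
                × closes — contains both a and not a.
      branch 1.2 (add a):
        ○ open, literals {a=1}.
  branch 2 (add (not c and not b)):
    (not c and not b): α-rule — add not c, not b.
    ○ open, literals {b=0, c=0}.
1 branch closed, 4 open.
Each open branch fixes some atoms; the unmentioned ones are free. Counting distinct full assignments: branch {d=0} (e, a, b, c) contributes 16 new; branch {a=0, b=1} (d, e, c) contributes 4 new; branch {a=1} (d, e, b, c) contributes 8 new; branch {b=0, c=0} (d, e, a) contributes 2 new. Total: 30.

30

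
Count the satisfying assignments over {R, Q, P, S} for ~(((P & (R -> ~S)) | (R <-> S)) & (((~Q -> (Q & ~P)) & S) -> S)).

Initial set: {T ~(((P & (R -> ~S)) | (R <-> S)) & (((~Q -> (Q & ~P)) & S) -> S))}.
T ~(((P & (R -> ~S)) | (R <-> S)) & (((~Q -> (Q & ~P)) & S) -> S)): β-rule — branch into F ((P & (R -> ~S)) | (R <-> S))  //  F (((~Q -> (Q & ~P)) & S) -> S).
  branch 1 (add F ((P & (R -> ~S)) | (R <-> S))):
    F ((P & (R -> ~S)) | (R <-> S)): α-rule — add F (P & (R -> ~S)), F (R <-> S).
    F (P & (R -> ~S)): β-rule — branch into F P  //  F (R -> ~S).
      branch 1.1 (add F P):
        F (R <-> S): β-rule — branch into T R, F S  //  F R, T S.
          branch 1.1.1 (add T R, F S):
            ○ open, literals {P=false, R=true, S=false}.
          branch 1.1.2 (add F R, T S):
            ○ open, literals {P=false, R=false, S=true}.
      branch 1.2 (add F (R -> ~S)):
        F (R -> ~S): α-rule — add T R, F ~S.
        F (R <-> S): β-rule — branch into T R, F S  //  F R, T S.
          branch 1.2.1 (add T R, F S):
            × closes — contains both S and ~S.
          branch 1.2.2 (add F R, T S):
            × closes — contains both R and ~R.
  branch 2 (add F (((~Q -> (Q & ~P)) & S) -> S)):
    F (((~Q -> (Q & ~P)) & S) -> S): α-rule — add T ((~Q -> (Q & ~P)) & S), F S.
    T ((~Q -> (Q & ~P)) & S): α-rule — add T (~Q -> (Q & ~P)), T S.
    × closes — contains both S and ~S.
3 branches closed, 2 open.
Each open branch fixes some atoms; the unmentioned ones are free. Counting distinct full assignments: branch {P=false, R=true, S=false} (Q) contributes 2 new; branch {P=false, R=false, S=true} (Q) contributes 2 new. Total: 4.

4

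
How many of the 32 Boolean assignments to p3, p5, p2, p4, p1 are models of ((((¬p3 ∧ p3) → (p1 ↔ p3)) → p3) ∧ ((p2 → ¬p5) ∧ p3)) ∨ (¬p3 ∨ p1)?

30

Initial set: {T (((((¬p3 ∧ p3) → (p1 ↔ p3)) → p3) ∧ ((p2 → ¬p5) ∧ p3)) ∨ (¬p3 ∨ p1))}.
T (((((¬p3 ∧ p3) → (p1 ↔ p3)) → p3) ∧ ((p2 → ¬p5) ∧ p3)) ∨ (¬p3 ∨ p1)): β-rule — branch into T ((((¬p3 ∧ p3) → (p1 ↔ p3)) → p3) ∧ ((p2 → ¬p5) ∧ p3))  //  T (¬p3 ∨ p1).
  branch 1 (add T ((((¬p3 ∧ p3) → (p1 ↔ p3)) → p3) ∧ ((p2 → ¬p5) ∧ p3))):
    T ((((¬p3 ∧ p3) → (p1 ↔ p3)) → p3) ∧ ((p2 → ¬p5) ∧ p3)): α-rule — add T (((¬p3 ∧ p3) → (p1 ↔ p3)) → p3), T ((p2 → ¬p5) ∧ p3).
    T ((p2 → ¬p5) ∧ p3): α-rule — add T (p2 → ¬p5), T p3.
    T (((¬p3 ∧ p3) → (p1 ↔ p3)) → p3): β-rule — branch into F ((¬p3 ∧ p3) → (p1 ↔ p3))  //  T p3.
      branch 1.1 (add F ((¬p3 ∧ p3) → (p1 ↔ p3))):
        F ((¬p3 ∧ p3) → (p1 ↔ p3)): α-rule — add T (¬p3 ∧ p3), F (p1 ↔ p3).
        T (¬p3 ∧ p3): α-rule — add T ¬p3, T p3.
        × closes — contains both p3 and ¬p3.
      branch 1.2 (add T p3):
        T (p2 → ¬p5): β-rule — branch into F p2  //  T ¬p5.
          branch 1.2.1 (add F p2):
            ○ open, literals {p2=F, p3=T}.
          branch 1.2.2 (add T ¬p5):
            ○ open, literals {p3=T, p5=F}.
  branch 2 (add T (¬p3 ∨ p1)):
    T (¬p3 ∨ p1): β-rule — branch into T ¬p3  //  T p1.
      branch 2.1 (add T ¬p3):
        ○ open, literals {p3=F}.
      branch 2.2 (add T p1):
        ○ open, literals {p1=T}.
1 branch closed, 4 open.
Each open branch fixes some atoms; the unmentioned ones are free. Counting distinct full assignments: branch {p2=F, p3=T} (p5, p4, p1) contributes 8 new; branch {p3=T, p5=F} (p2, p4, p1) contributes 4 new; branch {p3=F} (p5, p2, p4, p1) contributes 16 new; branch {p1=T} (p3, p5, p2, p4) contributes 2 new. Total: 30.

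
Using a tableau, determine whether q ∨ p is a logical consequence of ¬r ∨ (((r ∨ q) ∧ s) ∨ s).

Initial set: {(¬r ∨ (((r ∨ q) ∧ s) ∨ s)); ¬(q ∨ p)}.
¬(q ∨ p): α-rule — add ¬q, ¬p.
(¬r ∨ (((r ∨ q) ∧ s) ∨ s)): β-rule — branch into ¬r  //  (((r ∨ q) ∧ s) ∨ s).
  branch 1 (add ¬r):
    ○ open, literals {p=false, q=false, r=false}.
  branch 2 (add (((r ∨ q) ∧ s) ∨ s)):
    (((r ∨ q) ∧ s) ∨ s): β-rule — branch into ((r ∨ q) ∧ s)  //  s.
      branch 2.1 (add ((r ∨ q) ∧ s)):
        ((r ∨ q) ∧ s): α-rule — add (r ∨ q), s.
        (r ∨ q): β-rule — branch into r  //  q.
          branch 2.1.1 (add r):
            ○ open, literals {p=false, q=false, r=true, s=true}.
          branch 2.1.2 (add q):
            × closes — contains both q and ¬q.
      branch 2.2 (add s):
        ○ open, literals {p=false, q=false, s=true}.
1 branch closed, 3 open.
An open branch gives a countermodel: p=false, q=false, r=false (unmentioned atoms arbitrary); the premises hold there but the conclusion fails.

No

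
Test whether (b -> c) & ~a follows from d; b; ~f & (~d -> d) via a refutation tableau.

No

Initial set: {d; b; (~f & (~d -> d)); ~((b -> c) & ~a)}.
(~f & (~d -> d)): α-rule — add ~f, (~d -> d).
~((b -> c) & ~a): β-rule — branch into ~(b -> c)  //  ~~a.
  branch 1 (add ~(b -> c)):
    ~(b -> c): α-rule — add b, ~c.
    (~d -> d): β-rule — branch into ~~d  //  d.
      branch 1.1 (add ~~d):
        ○ open, literals {b=1, c=0, d=1, f=0}.
      branch 1.2 (add d):
        ○ open, literals {b=1, c=0, d=1, f=0}.
  branch 2 (add ~~a):
    (~d -> d): β-rule — branch into ~~d  //  d.
      branch 2.1 (add ~~d):
        ○ open, literals {a=1, b=1, d=1, f=0}.
      branch 2.2 (add d):
        ○ open, literals {a=1, b=1, d=1, f=0}.
0 branches closed, 4 open.
An open branch gives a countermodel: b=1, c=0, d=1, f=0 (unmentioned atoms arbitrary); the premises hold there but the conclusion fails.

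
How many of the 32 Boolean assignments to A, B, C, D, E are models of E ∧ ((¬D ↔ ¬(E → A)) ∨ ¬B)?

12

Initial set: {(E ∧ ((¬D ↔ ¬(E → A)) ∨ ¬B))}.
(E ∧ ((¬D ↔ ¬(E → A)) ∨ ¬B)): α-rule — add E, ((¬D ↔ ¬(E → A)) ∨ ¬B).
((¬D ↔ ¬(E → A)) ∨ ¬B): β-rule — branch into (¬D ↔ ¬(E → A))  //  ¬B.
  branch 1 (add (¬D ↔ ¬(E → A))):
    (¬D ↔ ¬(E → A)): β-rule — branch into ¬D, ¬(E → A)  //  ¬¬D, ¬¬(E → A).
      branch 1.1 (add ¬D, ¬(E → A)):
        ¬(E → A): α-rule — add E, ¬A.
        ○ open, literals {A=0, D=0, E=1}.
      branch 1.2 (add ¬¬D, ¬¬(E → A)):
        ¬¬(E → A): β-rule — branch into ¬E  //  A.
          branch 1.2.1 (add ¬E):
            × closes — contains both E and ¬E.
          branch 1.2.2 (add A):
            ○ open, literals {A=1, D=1, E=1}.
  branch 2 (add ¬B):
    ○ open, literals {B=0, E=1}.
1 branch closed, 3 open.
Each open branch fixes some atoms; the unmentioned ones are free. Counting distinct full assignments: branch {A=0, D=0, E=1} (B, C) contributes 4 new; branch {A=1, D=1, E=1} (B, C) contributes 4 new; branch {B=0, E=1} (A, C, D) contributes 4 new. Total: 12.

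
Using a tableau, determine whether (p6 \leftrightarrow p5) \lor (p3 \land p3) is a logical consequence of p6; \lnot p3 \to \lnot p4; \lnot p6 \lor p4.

Initial set: {p6; (\lnot p3 \to \lnot p4); (\lnot p6 \lor p4); \lnot ((p6 \leftrightarrow p5) \lor (p3 \land p3))}.
\lnot ((p6 \leftrightarrow p5) \lor (p3 \land p3)): α-rule — add \lnot (p6 \leftrightarrow p5), \lnot (p3 \land p3).
(\lnot p3 \to \lnot p4): β-rule — branch into \lnot \lnot p3  //  \lnot p4.
  branch 1 (add \lnot \lnot p3):
    (\lnot p6 \lor p4): β-rule — branch into \lnot p6  //  p4.
      branch 1.1 (add \lnot p6):
        × closes — contains both p6 and \lnot p6.
      branch 1.2 (add p4):
        \lnot (p6 \leftrightarrow p5): β-rule — branch into p6, \lnot p5  //  \lnot p6, p5.
          branch 1.2.1 (add p6, \lnot p5):
            \lnot (p3 \land p3): β-rule — branch into \lnot p3  //  \lnot p3.
              branch 1.2.1.1 (add \lnot p3):
                × closes — contains both p3 and \lnot p3.
              branch 1.2.1.2 (add \lnot p3):
                × closes — contains both p3 and \lnot p3.
          branch 1.2.2 (add \lnot p6, p5):
            × closes — contains both p6 and \lnot p6.
  branch 2 (add \lnot p4):
    (\lnot p6 \lor p4): β-rule — branch into \lnot p6  //  p4.
      branch 2.1 (add \lnot p6):
        × closes — contains both p6 and \lnot p6.
      branch 2.2 (add p4):
        × closes — contains both p4 and \lnot p4.
All 6 branches close.
Every branch closed, so the premises entail the conclusion.

Yes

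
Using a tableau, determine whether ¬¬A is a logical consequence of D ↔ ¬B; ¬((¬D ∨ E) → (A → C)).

Initial set: {(D ↔ ¬B); ¬((¬D ∨ E) → (A → C)); ¬¬¬A}.
¬((¬D ∨ E) → (A → C)): α-rule — add (¬D ∨ E), ¬(A → C).
¬¬¬A: drop double negation, giving ¬A.
¬(A → C): α-rule — add A, ¬C.
× closes — contains both A and ¬A.
All 1 branch closes.
Every branch closed, so the premises entail the conclusion.

Yes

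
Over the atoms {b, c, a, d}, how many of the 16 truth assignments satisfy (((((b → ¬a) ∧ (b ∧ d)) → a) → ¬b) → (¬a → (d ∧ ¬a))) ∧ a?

Initial set: {((((((b → ¬a) ∧ (b ∧ d)) → a) → ¬b) → (¬a → (d ∧ ¬a))) ∧ a)}.
((((((b → ¬a) ∧ (b ∧ d)) → a) → ¬b) → (¬a → (d ∧ ¬a))) ∧ a): α-rule — add (((((b → ¬a) ∧ (b ∧ d)) → a) → ¬b) → (¬a → (d ∧ ¬a))), a.
(((((b → ¬a) ∧ (b ∧ d)) → a) → ¬b) → (¬a → (d ∧ ¬a))): β-rule — branch into ¬((((b → ¬a) ∧ (b ∧ d)) → a) → ¬b)  //  (¬a → (d ∧ ¬a)).
  branch 1 (add ¬((((b → ¬a) ∧ (b ∧ d)) → a) → ¬b)):
    ¬((((b → ¬a) ∧ (b ∧ d)) → a) → ¬b): α-rule — add (((b → ¬a) ∧ (b ∧ d)) → a), ¬¬b.
    (((b → ¬a) ∧ (b ∧ d)) → a): β-rule — branch into ¬((b → ¬a) ∧ (b ∧ d))  //  a.
      branch 1.1 (add ¬((b → ¬a) ∧ (b ∧ d))):
        ¬((b → ¬a) ∧ (b ∧ d)): β-rule — branch into ¬(b → ¬a)  //  ¬(b ∧ d).
          branch 1.1.1 (add ¬(b → ¬a)):
            ¬(b → ¬a): α-rule — add b, ¬¬a.
            ○ open, literals {a=true, b=true}.
          branch 1.1.2 (add ¬(b ∧ d)):
            ¬(b ∧ d): β-rule — branch into ¬b  //  ¬d.
              branch 1.1.2.1 (add ¬b):
                × closes — contains both b and ¬b.
              branch 1.1.2.2 (add ¬d):
                ○ open, literals {a=true, b=true, d=false}.
      branch 1.2 (add a):
        ○ open, literals {a=true, b=true}.
  branch 2 (add (¬a → (d ∧ ¬a))):
    (¬a → (d ∧ ¬a)): β-rule — branch into ¬¬a  //  (d ∧ ¬a).
      branch 2.1 (add ¬¬a):
        ○ open, literals {a=true}.
      branch 2.2 (add (d ∧ ¬a)):
        (d ∧ ¬a): α-rule — add d, ¬a.
        × closes — contains both a and ¬a.
2 branches closed, 4 open.
Each open branch fixes some atoms; the unmentioned ones are free. Counting distinct full assignments: branch {a=true, b=true} (c, d) contributes 4 new; branch {a=true, b=true, d=false} (c) contributes 0 new; branch {a=true, b=true} (c, d) contributes 0 new; branch {a=true} (b, c, d) contributes 4 new. Total: 8.

8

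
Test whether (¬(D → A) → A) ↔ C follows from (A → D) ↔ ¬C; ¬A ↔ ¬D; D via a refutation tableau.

Initial set: {((A → D) ↔ ¬C); (¬A ↔ ¬D); D; ¬((¬(D → A) → A) ↔ C)}.
((A → D) ↔ ¬C): β-rule — branch into (A → D), ¬C  //  ¬(A → D), ¬¬C.
  branch 1 (add (A → D), ¬C):
    (¬A ↔ ¬D): β-rule — branch into ¬A, ¬D  //  ¬¬A, ¬¬D.
      branch 1.1 (add ¬A, ¬D):
        × closes — contains both D and ¬D.
      branch 1.2 (add ¬¬A, ¬¬D):
        ¬((¬(D → A) → A) ↔ C): β-rule — branch into (¬(D → A) → A), ¬C  //  ¬(¬(D → A) → A), C.
          branch 1.2.1 (add (¬(D → A) → A), ¬C):
            (A → D): β-rule — branch into ¬A  //  D.
              branch 1.2.1.1 (add ¬A):
                × closes — contains both A and ¬A.
              branch 1.2.1.2 (add D):
                (¬(D → A) → A): β-rule — branch into ¬¬(D → A)  //  A.
                  branch 1.2.1.2.1 (add ¬¬(D → A)):
                    ¬¬(D → A): β-rule — branch into ¬D  //  A.
                      branch 1.2.1.2.1.1 (add ¬D):
                        × closes — contains both D and ¬D.
                      branch 1.2.1.2.1.2 (add A):
                        ○ open, literals {A=true, C=false, D=true}.
                  branch 1.2.1.2.2 (add A):
                    ○ open, literals {A=true, C=false, D=true}.
          branch 1.2.2 (add ¬(¬(D → A) → A), C):
            × closes — contains both C and ¬C.
  branch 2 (add ¬(A → D), ¬¬C):
    ¬(A → D): α-rule — add A, ¬D.
    × closes — contains both D and ¬D.
5 branches closed, 2 open.
An open branch gives a countermodel: A=true, C=false, D=true (unmentioned atoms arbitrary); the premises hold there but the conclusion fails.

No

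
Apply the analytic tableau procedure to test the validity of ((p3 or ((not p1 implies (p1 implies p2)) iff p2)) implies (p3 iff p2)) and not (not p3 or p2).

Assume the negation and expand:
Initial set: {F (((p3 or ((not p1 implies (p1 implies p2)) iff p2)) implies (p3 iff p2)) and not (not p3 or p2))}.
F (((p3 or ((not p1 implies (p1 implies p2)) iff p2)) implies (p3 iff p2)) and not (not p3 or p2)): β-rule — branch into F ((p3 or ((not p1 implies (p1 implies p2)) iff p2)) implies (p3 iff p2))  //  F not (not p3 or p2).
  branch 1 (add F ((p3 or ((not p1 implies (p1 implies p2)) iff p2)) implies (p3 iff p2))):
    F ((p3 or ((not p1 implies (p1 implies p2)) iff p2)) implies (p3 iff p2)): α-rule — add T (p3 or ((not p1 implies (p1 implies p2)) iff p2)), F (p3 iff p2).
    T (p3 or ((not p1 implies (p1 implies p2)) iff p2)): β-rule — branch into T p3  //  T ((not p1 implies (p1 implies p2)) iff p2).
      branch 1.1 (add T p3):
        F (p3 iff p2): β-rule — branch into T p3, F p2  //  F p3, T p2.
          branch 1.1.1 (add T p3, F p2):
            ○ open, literals {p2=false, p3=true}.
          branch 1.1.2 (add F p3, T p2):
            × closes — contains both p3 and not p3.
      branch 1.2 (add T ((not p1 implies (p1 implies p2)) iff p2)):
        F (p3 iff p2): β-rule — branch into T p3, F p2  //  F p3, T p2.
          branch 1.2.1 (add T p3, F p2):
            T ((not p1 implies (p1 implies p2)) iff p2): β-rule — branch into T (not p1 implies (p1 implies p2)), T p2  //  F (not p1 implies (p1 implies p2)), F p2.
              branch 1.2.1.1 (add T (not p1 implies (p1 implies p2)), T p2):
                × closes — contains both p2 and not p2.
              branch 1.2.1.2 (add F (not p1 implies (p1 implies p2)), F p2):
                F (not p1 implies (p1 implies p2)): α-rule — add T not p1, F (p1 implies p2).
                F (p1 implies p2): α-rule — add T p1, F p2.
                × closes — contains both p1 and not p1.
          branch 1.2.2 (add F p3, T p2):
            T ((not p1 implies (p1 implies p2)) iff p2): β-rule — branch into T (not p1 implies (p1 implies p2)), T p2  //  F (not p1 implies (p1 implies p2)), F p2.
              branch 1.2.2.1 (add T (not p1 implies (p1 implies p2)), T p2):
                T (not p1 implies (p1 implies p2)): β-rule — branch into F not p1  //  T (p1 implies p2).
                  branch 1.2.2.1.1 (add F not p1):
                    ○ open, literals {p1=true, p2=true, p3=false}.
                  branch 1.2.2.1.2 (add T (p1 implies p2)):
                    T (p1 implies p2): β-rule — branch into F p1  //  T p2.
                      branch 1.2.2.1.2.1 (add F p1):
                        ○ open, literals {p1=false, p2=true, p3=false}.
                      branch 1.2.2.1.2.2 (add T p2):
                        ○ open, literals {p2=true, p3=false}.
              branch 1.2.2.2 (add F (not p1 implies (p1 implies p2)), F p2):
                × closes — contains both p2 and not p2.
  branch 2 (add F not (not p3 or p2)):
    F not (not p3 or p2): β-rule — branch into T not p3  //  T p2.
      branch 2.1 (add T not p3):
        ○ open, literals {p3=false}.
      branch 2.2 (add T p2):
        ○ open, literals {p2=true}.
4 branches closed, 6 open.
An open branch gives a countermodel: p2=false, p3=true (unmentioned atoms arbitrary); under it the original formula is false.

Not valid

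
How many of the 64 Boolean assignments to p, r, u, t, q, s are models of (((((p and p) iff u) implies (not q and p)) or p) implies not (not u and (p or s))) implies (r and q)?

Initial set: {((((((p and p) iff u) implies (not q and p)) or p) implies not (not u and (p or s))) implies (r and q))}.
((((((p and p) iff u) implies (not q and p)) or p) implies not (not u and (p or s))) implies (r and q)): β-rule — branch into not (((((p and p) iff u) implies (not q and p)) or p) implies not (not u and (p or s)))  //  (r and q).
  branch 1 (add not (((((p and p) iff u) implies (not q and p)) or p) implies not (not u and (p or s)))):
    not (((((p and p) iff u) implies (not q and p)) or p) implies not (not u and (p or s))): α-rule — add ((((p and p) iff u) implies (not q and p)) or p), not not (not u and (p or s)).
    not not (not u and (p or s)): α-rule — add not u, (p or s).
    ((((p and p) iff u) implies (not q and p)) or p): β-rule — branch into (((p and p) iff u) implies (not q and p))  //  p.
      branch 1.1 (add (((p and p) iff u) implies (not q and p))):
        (p or s): β-rule — branch into p  //  s.
          branch 1.1.1 (add p):
            (((p and p) iff u) implies (not q and p)): β-rule — branch into not ((p and p) iff u)  //  (not q and p).
              branch 1.1.1.1 (add not ((p and p) iff u)):
                not ((p and p) iff u): β-rule — branch into (p and p), not u  //  not (p and p), u.
                  branch 1.1.1.1.1 (add (p and p), not u):
                    (p and p): α-rule — add p, p.
                    ○ open, literals {p=1, u=0}.
                  branch 1.1.1.1.2 (add not (p and p), u):
                    × closes — contains both u and not u.
              branch 1.1.1.2 (add (not q and p)):
                (not q and p): α-rule — add not q, p.
                ○ open, literals {p=1, q=0, u=0}.
          branch 1.1.2 (add s):
            (((p and p) iff u) implies (not q and p)): β-rule — branch into not ((p and p) iff u)  //  (not q and p).
              branch 1.1.2.1 (add not ((p and p) iff u)):
                not ((p and p) iff u): β-rule — branch into (p and p), not u  //  not (p and p), u.
                  branch 1.1.2.1.1 (add (p and p), not u):
                    (p and p): α-rule — add p, p.
                    ○ open, literals {p=1, s=1, u=0}.
                  branch 1.1.2.1.2 (add not (p and p), u):
                    × closes — contains both u and not u.
              branch 1.1.2.2 (add (not q and p)):
                (not q and p): α-rule — add not q, p.
                ○ open, literals {p=1, q=0, s=1, u=0}.
      branch 1.2 (add p):
        (p or s): β-rule — branch into p  //  s.
          branch 1.2.1 (add p):
            ○ open, literals {p=1, u=0}.
          branch 1.2.2 (add s):
            ○ open, literals {p=1, s=1, u=0}.
  branch 2 (add (r and q)):
    (r and q): α-rule — add r, q.
    ○ open, literals {q=1, r=1}.
2 branches closed, 7 open.
Each open branch fixes some atoms; the unmentioned ones are free. Counting distinct full assignments: branch {p=1, u=0} (r, t, q, s) contributes 16 new; branch {p=1, q=0, u=0} (r, t, s) contributes 0 new; branch {p=1, s=1, u=0} (r, t, q) contributes 0 new; branch {p=1, q=0, s=1, u=0} (r, t) contributes 0 new; branch {p=1, u=0} (r, t, q, s) contributes 0 new; branch {p=1, s=1, u=0} (r, t, q) contributes 0 new; branch {q=1, r=1} (p, u, t, s) contributes 12 new. Total: 28.

28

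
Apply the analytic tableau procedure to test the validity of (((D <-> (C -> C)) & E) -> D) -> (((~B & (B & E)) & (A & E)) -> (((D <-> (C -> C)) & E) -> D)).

Valid

Assume the negation and expand:
Initial set: {~((((D <-> (C -> C)) & E) -> D) -> (((~B & (B & E)) & (A & E)) -> (((D <-> (C -> C)) & E) -> D)))}.
~((((D <-> (C -> C)) & E) -> D) -> (((~B & (B & E)) & (A & E)) -> (((D <-> (C -> C)) & E) -> D))): α-rule — add (((D <-> (C -> C)) & E) -> D), ~(((~B & (B & E)) & (A & E)) -> (((D <-> (C -> C)) & E) -> D)).
~(((~B & (B & E)) & (A & E)) -> (((D <-> (C -> C)) & E) -> D)): α-rule — add ((~B & (B & E)) & (A & E)), ~(((D <-> (C -> C)) & E) -> D).
((~B & (B & E)) & (A & E)): α-rule — add (~B & (B & E)), (A & E).
~(((D <-> (C -> C)) & E) -> D): α-rule — add ((D <-> (C -> C)) & E), ~D.
(~B & (B & E)): α-rule — add ~B, (B & E).
(A & E): α-rule — add A, E.
((D <-> (C -> C)) & E): α-rule — add (D <-> (C -> C)), E.
(B & E): α-rule — add B, E.
× closes — contains both B and ~B.
All 1 branch closes.
Every branch closed, so the negation is unsatisfiable and the formula is valid.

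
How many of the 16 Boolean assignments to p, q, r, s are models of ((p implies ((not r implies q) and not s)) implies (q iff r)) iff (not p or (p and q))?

8

Initial set: {T (((p implies ((not r implies q) and not s)) implies (q iff r)) iff (not p or (p and q)))}.
T (((p implies ((not r implies q) and not s)) implies (q iff r)) iff (not p or (p and q))): β-rule — branch into T ((p implies ((not r implies q) and not s)) implies (q iff r)), T (not p or (p and q))  //  F ((p implies ((not r implies q) and not s)) implies (q iff r)), F (not p or (p and q)).
  branch 1 (add T ((p implies ((not r implies q) and not s)) implies (q iff r)), T (not p or (p and q))):
    T ((p implies ((not r implies q) and not s)) implies (q iff r)): β-rule — branch into F (p implies ((not r implies q) and not s))  //  T (q iff r).
      branch 1.1 (add F (p implies ((not r implies q) and not s))):
        F (p implies ((not r implies q) and not s)): α-rule — add T p, F ((not r implies q) and not s).
        T (not p or (p and q)): β-rule — branch into T not p  //  T (p and q).
          branch 1.1.1 (add T not p):
            × closes — contains both p and not p.
          branch 1.1.2 (add T (p and q)):
            T (p and q): α-rule — add T p, T q.
            F ((not r implies q) and not s): β-rule — branch into F (not r implies q)  //  F not s.
              branch 1.1.2.1 (add F (not r implies q)):
                F (not r implies q): α-rule — add T not r, F q.
                × closes — contains both q and not q.
              branch 1.1.2.2 (add F not s):
                ○ open, literals {p=T, q=T, s=T}.
      branch 1.2 (add T (q iff r)):
        T (not p or (p and q)): β-rule — branch into T not p  //  T (p and q).
          branch 1.2.1 (add T not p):
            T (q iff r): β-rule — branch into T q, T r  //  F q, F r.
              branch 1.2.1.1 (add T q, T r):
                ○ open, literals {p=F, q=T, r=T}.
              branch 1.2.1.2 (add F q, F r):
                ○ open, literals {p=F, q=F, r=F}.
          branch 1.2.2 (add T (p and q)):
            T (p and q): α-rule — add T p, T q.
            T (q iff r): β-rule — branch into T q, T r  //  F q, F r.
              branch 1.2.2.1 (add T q, T r):
                ○ open, literals {p=T, q=T, r=T}.
              branch 1.2.2.2 (add F q, F r):
                × closes — contains both q and not q.
  branch 2 (add F ((p implies ((not r implies q) and not s)) implies (q iff r)), F (not p or (p and q))):
    F ((p implies ((not r implies q) and not s)) implies (q iff r)): α-rule — add T (p implies ((not r implies q) and not s)), F (q iff r).
    F (not p or (p and q)): α-rule — add F not p, F (p and q).
    T (p implies ((not r implies q) and not s)): β-rule — branch into F p  //  T ((not r implies q) and not s).
      branch 2.1 (add F p):
        × closes — contains both p and not p.
      branch 2.2 (add T ((not r implies q) and not s)):
        T ((not r implies q) and not s): α-rule — add T (not r implies q), T not s.
        F (q iff r): β-rule — branch into T q, F r  //  F q, T r.
          branch 2.2.1 (add T q, F r):
            F (p and q): β-rule — branch into F p  //  F q.
              branch 2.2.1.1 (add F p):
                × closes — contains both p and not p.
              branch 2.2.1.2 (add F q):
                × closes — contains both q and not q.
          branch 2.2.2 (add F q, T r):
            F (p and q): β-rule — branch into F p  //  F q.
              branch 2.2.2.1 (add F p):
                × closes — contains both p and not p.
              branch 2.2.2.2 (add F q):
                T (not r implies q): β-rule — branch into F not r  //  T q.
                  branch 2.2.2.2.1 (add F not r):
                    ○ open, literals {p=T, q=F, r=T, s=F}.
                  branch 2.2.2.2.2 (add T q):
                    × closes — contains both q and not q.
8 branches closed, 5 open.
Each open branch fixes some atoms; the unmentioned ones are free. Counting distinct full assignments: branch {p=T, q=T, s=T} (r) contributes 2 new; branch {p=F, q=T, r=T} (s) contributes 2 new; branch {p=F, q=F, r=F} (s) contributes 2 new; branch {p=T, q=T, r=T} (s) contributes 1 new; branch {p=T, q=F, r=T, s=F} (none free) contributes 1 new. Total: 8.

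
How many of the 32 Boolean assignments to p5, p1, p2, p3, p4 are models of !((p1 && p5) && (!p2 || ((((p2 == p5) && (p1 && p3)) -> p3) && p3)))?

Initial set: {!((p1 && p5) && (!p2 || ((((p2 == p5) && (p1 && p3)) -> p3) && p3)))}.
!((p1 && p5) && (!p2 || ((((p2 == p5) && (p1 && p3)) -> p3) && p3))): β-rule — branch into !(p1 && p5)  //  !(!p2 || ((((p2 == p5) && (p1 && p3)) -> p3) && p3)).
  branch 1 (add !(p1 && p5)):
    !(p1 && p5): β-rule — branch into !p1  //  !p5.
      branch 1.1 (add !p1):
        ○ open, literals {p1=false}.
      branch 1.2 (add !p5):
        ○ open, literals {p5=false}.
  branch 2 (add !(!p2 || ((((p2 == p5) && (p1 && p3)) -> p3) && p3))):
    !(!p2 || ((((p2 == p5) && (p1 && p3)) -> p3) && p3)): α-rule — add !!p2, !((((p2 == p5) && (p1 && p3)) -> p3) && p3).
    !((((p2 == p5) && (p1 && p3)) -> p3) && p3): β-rule — branch into !(((p2 == p5) && (p1 && p3)) -> p3)  //  !p3.
      branch 2.1 (add !(((p2 == p5) && (p1 && p3)) -> p3)):
        !(((p2 == p5) && (p1 && p3)) -> p3): α-rule — add ((p2 == p5) && (p1 && p3)), !p3.
        ((p2 == p5) && (p1 && p3)): α-rule — add (p2 == p5), (p1 && p3).
        (p1 && p3): α-rule — add p1, p3.
        × closes — contains both p3 and !p3.
      branch 2.2 (add !p3):
        ○ open, literals {p2=true, p3=false}.
1 branch closed, 3 open.
Each open branch fixes some atoms; the unmentioned ones are free. Counting distinct full assignments: branch {p1=false} (p5, p2, p3, p4) contributes 16 new; branch {p5=false} (p1, p2, p3, p4) contributes 8 new; branch {p2=true, p3=false} (p5, p1, p4) contributes 2 new. Total: 26.

26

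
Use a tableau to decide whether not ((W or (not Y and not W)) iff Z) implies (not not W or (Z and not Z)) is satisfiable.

Satisfiable

Initial set: {(not ((W or (not Y and not W)) iff Z) implies (not not W or (Z and not Z)))}.
(not ((W or (not Y and not W)) iff Z) implies (not not W or (Z and not Z))): β-rule — branch into not not ((W or (not Y and not W)) iff Z)  //  (not not W or (Z and not Z)).
  branch 1 (add not not ((W or (not Y and not W)) iff Z)):
    not not ((W or (not Y and not W)) iff Z): β-rule — branch into (W or (not Y and not W)), Z  //  not (W or (not Y and not W)), not Z.
      branch 1.1 (add (W or (not Y and not W)), Z):
        (W or (not Y and not W)): β-rule — branch into W  //  (not Y and not W).
          branch 1.1.1 (add W):
            ○ open, literals {W=T, Z=T}.
          branch 1.1.2 (add (not Y and not W)):
            (not Y and not W): α-rule — add not Y, not W.
            ○ open, literals {W=F, Y=F, Z=T}.
      branch 1.2 (add not (W or (not Y and not W)), not Z):
        not (W or (not Y and not W)): α-rule — add not W, not (not Y and not W).
        not (not Y and not W): β-rule — branch into not not Y  //  not not W.
          branch 1.2.1 (add not not Y):
            ○ open, literals {W=F, Y=T, Z=F}.
          branch 1.2.2 (add not not W):
            × closes — contains both W and not W.
  branch 2 (add (not not W or (Z and not Z))):
    (not not W or (Z and not Z)): β-rule — branch into not not W  //  (Z and not Z).
      branch 2.1 (add not not W):
        not not W: drop double negation, giving W.
        ○ open, literals {W=T}.
      branch 2.2 (add (Z and not Z)):
        (Z and not Z): α-rule — add Z, not Z.
        × closes — contains both Z and not Z.
2 branches closed, 4 open.
An open branch gives a satisfying assignment: W=T, Z=T.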